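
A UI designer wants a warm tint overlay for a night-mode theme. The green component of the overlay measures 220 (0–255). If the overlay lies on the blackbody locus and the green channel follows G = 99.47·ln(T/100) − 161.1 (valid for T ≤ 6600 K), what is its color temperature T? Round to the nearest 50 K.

ln t = (220 + 161.1) / 99.47 = 3.8313.
t = e^3.8313 = 46.123.
T = 100·t = 4612 K → 4600 K to the nearest 50 K.

4600 K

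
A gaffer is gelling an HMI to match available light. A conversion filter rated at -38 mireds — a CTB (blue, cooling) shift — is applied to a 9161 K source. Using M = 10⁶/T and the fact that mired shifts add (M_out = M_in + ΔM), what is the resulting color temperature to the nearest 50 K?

M_in = 10⁶/9161 = 109.16 mireds.
M_out = 109.16 + (-38) = 71.16 mireds.
T_out = 10⁶/71.16 = 14053.2 K → 14050 K.

14050 K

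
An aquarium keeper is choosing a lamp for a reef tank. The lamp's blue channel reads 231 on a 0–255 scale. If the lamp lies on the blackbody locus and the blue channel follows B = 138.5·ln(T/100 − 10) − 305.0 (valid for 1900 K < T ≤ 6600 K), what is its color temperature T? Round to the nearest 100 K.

ln(t − 10) = (231 + 305.0) / 138.5 = 3.8700.
t − 10 = e^3.8700 = 47.944, so t = 57.944.
T = 100·t = 5794 K → 5800 K to the nearest 100 K.

5800 K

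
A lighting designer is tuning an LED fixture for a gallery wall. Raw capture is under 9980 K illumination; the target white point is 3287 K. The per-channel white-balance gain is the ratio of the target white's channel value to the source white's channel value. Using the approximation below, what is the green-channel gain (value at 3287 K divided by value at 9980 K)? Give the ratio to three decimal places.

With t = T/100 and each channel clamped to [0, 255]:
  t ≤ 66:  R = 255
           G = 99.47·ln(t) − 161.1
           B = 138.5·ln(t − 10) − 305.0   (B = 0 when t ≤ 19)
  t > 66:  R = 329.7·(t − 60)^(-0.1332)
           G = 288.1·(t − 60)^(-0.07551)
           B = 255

At 9980 K (t = 99.8):
  G = 288.1·(99.8 − 60)^(-0.07551) = 288.1·39.8^(-0.07551) = 288.1·0.75717 = 218.140.
At 3287 K (t = 32.87):
  G = 99.47·ln 32.87 − 161.1 = 99.47·3.4926 − 161.1 = 186.305.
Gain = 186.305 / 218.140 = 0.8541 → 0.854.

0.854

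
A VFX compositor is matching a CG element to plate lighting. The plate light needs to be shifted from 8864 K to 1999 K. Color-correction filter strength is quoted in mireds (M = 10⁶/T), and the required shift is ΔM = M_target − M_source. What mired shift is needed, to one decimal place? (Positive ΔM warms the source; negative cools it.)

+387.4 mireds

M_source = 10⁶/8864 = 112.816; M_target = 10⁶/1999 = 500.250.
ΔM = 500.250 − 112.816 = 387.434 → +387.4 mireds, a warming shift.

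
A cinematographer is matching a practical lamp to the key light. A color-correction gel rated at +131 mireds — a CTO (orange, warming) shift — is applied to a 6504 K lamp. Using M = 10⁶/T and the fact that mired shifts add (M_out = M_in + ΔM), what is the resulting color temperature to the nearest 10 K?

M_in = 10⁶/6504 = 153.75 mireds.
M_out = 153.75 + (+131) = 284.75 mireds.
T_out = 10⁶/284.75 = 3511.8 K → 3510 K.

3510 K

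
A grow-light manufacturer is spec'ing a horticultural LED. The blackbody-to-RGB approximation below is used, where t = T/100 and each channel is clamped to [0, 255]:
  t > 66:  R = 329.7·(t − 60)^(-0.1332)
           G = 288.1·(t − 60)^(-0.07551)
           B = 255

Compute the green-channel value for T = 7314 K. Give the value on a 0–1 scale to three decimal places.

0.930

t = 7314/100 = 73.14; the t > 66 branch applies.
G = 288.1·(73.14 − 60)^(-0.07551) = 288.1·13.14^(-0.07551) = 288.1·0.82326 = 237.180.
On a 0–1 scale: 237.180/255 = 0.9301 → 0.930.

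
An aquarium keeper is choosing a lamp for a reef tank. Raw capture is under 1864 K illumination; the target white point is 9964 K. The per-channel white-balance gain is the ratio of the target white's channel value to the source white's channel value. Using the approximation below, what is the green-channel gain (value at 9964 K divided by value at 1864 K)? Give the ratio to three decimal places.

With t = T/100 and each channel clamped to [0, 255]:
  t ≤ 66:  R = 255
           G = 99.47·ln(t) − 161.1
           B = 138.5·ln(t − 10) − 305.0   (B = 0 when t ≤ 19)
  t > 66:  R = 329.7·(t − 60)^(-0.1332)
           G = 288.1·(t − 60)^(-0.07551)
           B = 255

1.680

At 1864 K (t = 18.64):
  G = 99.47·ln 18.64 − 161.1 = 99.47·2.9253 − 161.1 = 129.881.
At 9964 K (t = 99.64):
  G = 288.1·(99.64 − 60)^(-0.07551) = 288.1·39.64^(-0.07551) = 288.1·0.75740 = 218.207.
Gain = 218.207 / 129.881 = 1.6801 → 1.680.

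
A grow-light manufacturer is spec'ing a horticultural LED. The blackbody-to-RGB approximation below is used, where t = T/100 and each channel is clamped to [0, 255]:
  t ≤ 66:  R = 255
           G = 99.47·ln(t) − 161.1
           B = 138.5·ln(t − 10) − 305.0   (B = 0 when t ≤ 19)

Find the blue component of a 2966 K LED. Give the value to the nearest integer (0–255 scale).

t = 2966/100 = 29.66; the t ≤ 66 branch applies.
B = 138.5·ln(29.66 − 10) − 305.0 = 138.5·ln 19.66 − 305.0 = 138.5·2.9786 − 305.0 = 107.534.
Rounded: 108.

108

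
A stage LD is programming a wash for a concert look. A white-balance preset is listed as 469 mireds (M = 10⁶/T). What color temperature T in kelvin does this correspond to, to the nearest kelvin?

2132 K

T = 10⁶ / 469 = 2132.20 K → 2132 K.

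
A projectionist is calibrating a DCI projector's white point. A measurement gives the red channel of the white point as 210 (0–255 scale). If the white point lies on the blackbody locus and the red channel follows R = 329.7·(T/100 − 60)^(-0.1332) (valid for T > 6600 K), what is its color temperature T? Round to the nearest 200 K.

9000 K

(t − 60)^(-0.1332) = 210/329.7 = 0.63694.
t − 60 = 0.63694^(1/-0.1332) = 0.63694^(-7.508) = 29.561, so t = 89.561.
T = 100·t = 8956 K → 9000 K to the nearest 200 K.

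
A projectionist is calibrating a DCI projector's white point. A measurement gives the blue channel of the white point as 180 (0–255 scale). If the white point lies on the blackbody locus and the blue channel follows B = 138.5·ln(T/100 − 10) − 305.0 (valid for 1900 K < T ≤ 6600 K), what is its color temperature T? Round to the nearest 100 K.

ln(t − 10) = (180 + 305.0) / 138.5 = 3.5018.
t − 10 = e^3.5018 = 33.175, so t = 43.175.
T = 100·t = 4318 K → 4300 K to the nearest 100 K.

4300 K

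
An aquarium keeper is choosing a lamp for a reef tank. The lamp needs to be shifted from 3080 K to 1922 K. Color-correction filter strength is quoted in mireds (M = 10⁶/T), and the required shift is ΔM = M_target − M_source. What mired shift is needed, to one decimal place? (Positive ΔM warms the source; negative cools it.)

+195.6 mireds

M_source = 10⁶/3080 = 324.675; M_target = 10⁶/1922 = 520.291.
ΔM = 520.291 − 324.675 = 195.616 → +195.6 mireds, a warming shift.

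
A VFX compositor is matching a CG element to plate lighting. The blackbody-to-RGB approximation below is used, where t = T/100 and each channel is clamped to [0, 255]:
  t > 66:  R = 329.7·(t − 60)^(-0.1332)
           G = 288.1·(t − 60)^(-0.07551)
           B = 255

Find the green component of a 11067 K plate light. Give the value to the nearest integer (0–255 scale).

t = 11067/100 = 110.67; the t > 66 branch applies.
G = 288.1·(110.67 − 60)^(-0.07551) = 288.1·50.67^(-0.07551) = 288.1·0.74349 = 214.199.
Rounded: 214.

214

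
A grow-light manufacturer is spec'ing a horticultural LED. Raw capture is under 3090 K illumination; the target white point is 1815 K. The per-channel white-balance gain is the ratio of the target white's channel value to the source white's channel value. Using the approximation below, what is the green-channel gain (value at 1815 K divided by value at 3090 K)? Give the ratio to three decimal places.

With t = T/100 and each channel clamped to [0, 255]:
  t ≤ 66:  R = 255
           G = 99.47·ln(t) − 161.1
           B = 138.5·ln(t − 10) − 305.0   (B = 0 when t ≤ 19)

At 3090 K (t = 30.9):
  G = 99.47·ln 30.9 − 161.1 = 99.47·3.4308 − 161.1 = 180.157.
At 1815 K (t = 18.15):
  G = 99.47·ln 18.15 − 161.1 = 99.47·2.8987 − 161.1 = 127.231.
Gain = 127.231 / 180.157 = 0.7062 → 0.706.

0.706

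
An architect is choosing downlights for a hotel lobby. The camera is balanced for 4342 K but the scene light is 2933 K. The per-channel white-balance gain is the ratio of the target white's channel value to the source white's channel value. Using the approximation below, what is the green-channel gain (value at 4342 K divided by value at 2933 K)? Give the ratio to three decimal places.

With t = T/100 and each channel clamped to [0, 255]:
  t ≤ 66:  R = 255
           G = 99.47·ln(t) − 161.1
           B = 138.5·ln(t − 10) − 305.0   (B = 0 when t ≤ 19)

1.223

At 2933 K (t = 29.33):
  G = 99.47·ln 29.33 − 161.1 = 99.47·3.3786 − 161.1 = 174.970.
At 4342 K (t = 43.42):
  G = 99.47·ln 43.42 − 161.1 = 99.47·3.7709 − 161.1 = 213.993.
Gain = 213.993 / 174.970 = 1.2230 → 1.223.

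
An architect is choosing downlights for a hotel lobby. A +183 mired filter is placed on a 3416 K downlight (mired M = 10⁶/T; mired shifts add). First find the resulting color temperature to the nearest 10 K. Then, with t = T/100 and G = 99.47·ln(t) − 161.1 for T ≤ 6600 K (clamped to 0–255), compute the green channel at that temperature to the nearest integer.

142

M_in = 10⁶/3416 = 292.74; M_out = 292.74 + (+183) = 475.74.
T_out = 10⁶/475.74 = 2102.0 K → 2100 K; t = 21.
G = 99.47·ln 21 − 161.1 = 99.47·3.0445 − 161.1 = 141.739.
Rounded: 142.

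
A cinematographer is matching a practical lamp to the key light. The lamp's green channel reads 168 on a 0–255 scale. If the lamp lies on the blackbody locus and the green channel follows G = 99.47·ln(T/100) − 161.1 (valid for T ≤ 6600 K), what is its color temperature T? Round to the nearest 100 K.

2700 K

ln t = (168 + 161.1) / 99.47 = 3.3085.
t = e^3.3085 = 27.345.
T = 100·t = 2735 K → 2700 K to the nearest 100 K.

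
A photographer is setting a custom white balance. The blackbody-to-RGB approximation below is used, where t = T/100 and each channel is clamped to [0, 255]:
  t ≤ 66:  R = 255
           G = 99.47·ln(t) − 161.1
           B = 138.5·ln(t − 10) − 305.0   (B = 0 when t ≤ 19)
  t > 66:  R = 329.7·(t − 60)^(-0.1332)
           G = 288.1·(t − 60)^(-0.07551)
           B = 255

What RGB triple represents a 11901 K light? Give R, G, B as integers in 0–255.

R=192, G=212, B=255

t = 11901/100 = 119.01; the t > 66 branch applies.
R = 329.7·(119.01 − 60)^(-0.1332) = 329.7·59.01^(-0.1332) = 329.7·0.58092 = 191.528.
G = 288.1·(119.01 − 60)^(-0.07551) = 288.1·59.01^(-0.07551) = 288.1·0.73498 = 211.749.
B = 255 by definition for t > 66.
Rounded: (192, 212, 255).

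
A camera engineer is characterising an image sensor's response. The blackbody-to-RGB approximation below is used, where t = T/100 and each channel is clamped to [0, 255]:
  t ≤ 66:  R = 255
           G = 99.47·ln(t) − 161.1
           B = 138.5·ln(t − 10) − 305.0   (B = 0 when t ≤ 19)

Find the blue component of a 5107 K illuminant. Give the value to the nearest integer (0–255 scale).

t = 5107/100 = 51.07; the t ≤ 66 branch applies.
B = 138.5·ln(51.07 − 10) − 305.0 = 138.5·ln 41.07 − 305.0 = 138.5·3.7153 − 305.0 = 209.566.
Rounded: 210.

210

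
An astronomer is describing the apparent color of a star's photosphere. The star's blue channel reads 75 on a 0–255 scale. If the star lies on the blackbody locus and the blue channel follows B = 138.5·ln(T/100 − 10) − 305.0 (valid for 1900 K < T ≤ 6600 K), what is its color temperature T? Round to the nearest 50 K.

ln(t − 10) = (75 + 305.0) / 138.5 = 2.7437.
t − 10 = e^2.7437 = 15.544, so t = 25.544.
T = 100·t = 2554 K → 2550 K to the nearest 50 K.

2550 K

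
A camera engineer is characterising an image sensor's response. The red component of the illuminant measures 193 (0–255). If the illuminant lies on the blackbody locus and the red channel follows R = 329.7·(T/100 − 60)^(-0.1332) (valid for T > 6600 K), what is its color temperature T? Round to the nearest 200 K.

(t − 60)^(-0.1332) = 193/329.7 = 0.58538.
t − 60 = 0.58538^(1/-0.1332) = 0.58538^(-7.508) = 55.713, so t = 115.713.
T = 100·t = 11571 K → 11600 K to the nearest 200 K.

11600 K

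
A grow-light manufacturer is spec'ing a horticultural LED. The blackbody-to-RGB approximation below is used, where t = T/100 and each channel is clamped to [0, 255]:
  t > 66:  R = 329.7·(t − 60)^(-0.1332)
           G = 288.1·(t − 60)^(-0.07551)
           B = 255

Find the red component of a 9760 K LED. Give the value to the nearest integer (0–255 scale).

t = 9760/100 = 97.6; the t > 66 branch applies.
R = 329.7·(97.6 − 60)^(-0.1332) = 329.7·37.6^(-0.1332) = 329.7·0.61686 = 203.378.
Rounded: 203.

203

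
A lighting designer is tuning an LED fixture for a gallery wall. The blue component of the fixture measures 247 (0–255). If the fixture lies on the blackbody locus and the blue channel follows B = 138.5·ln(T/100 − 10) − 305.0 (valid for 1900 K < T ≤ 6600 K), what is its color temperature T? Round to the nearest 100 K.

6400 K

ln(t − 10) = (247 + 305.0) / 138.5 = 3.9856.
t − 10 = e^3.9856 = 53.815, so t = 63.815.
T = 100·t = 6382 K → 6400 K to the nearest 100 K.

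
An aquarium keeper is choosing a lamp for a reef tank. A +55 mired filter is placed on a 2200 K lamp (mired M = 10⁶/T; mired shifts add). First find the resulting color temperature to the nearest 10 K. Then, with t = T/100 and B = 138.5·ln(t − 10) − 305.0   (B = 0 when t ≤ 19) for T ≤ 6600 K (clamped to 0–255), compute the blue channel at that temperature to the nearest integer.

M_in = 10⁶/2200 = 454.55; M_out = 454.55 + (+55) = 509.55.
T_out = 10⁶/509.55 = 1962.5 K → 1960 K; t = 19.6.
B = 138.5·ln(19.6 − 10) − 305.0 = 138.5·ln 9.6 − 305.0 = 138.5·2.2618 − 305.0 = 8.254.
Rounded: 8.

8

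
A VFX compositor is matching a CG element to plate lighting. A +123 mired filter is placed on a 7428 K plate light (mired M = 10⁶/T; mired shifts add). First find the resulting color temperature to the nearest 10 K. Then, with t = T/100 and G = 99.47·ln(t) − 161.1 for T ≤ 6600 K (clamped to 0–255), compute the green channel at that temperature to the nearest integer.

M_in = 10⁶/7428 = 134.63; M_out = 134.63 + (+123) = 257.63.
T_out = 10⁶/257.63 = 3881.6 K → 3880 K; t = 38.8.
G = 99.47·ln 38.8 − 161.1 = 99.47·3.6584 − 161.1 = 202.803.
Rounded: 203.

203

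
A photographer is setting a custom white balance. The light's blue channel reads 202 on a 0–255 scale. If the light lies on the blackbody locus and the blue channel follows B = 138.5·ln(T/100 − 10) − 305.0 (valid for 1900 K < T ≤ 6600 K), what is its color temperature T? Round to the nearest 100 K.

4900 K

ln(t − 10) = (202 + 305.0) / 138.5 = 3.6606.
t − 10 = e^3.6606 = 38.887, so t = 48.887.
T = 100·t = 4889 K → 4900 K to the nearest 100 K.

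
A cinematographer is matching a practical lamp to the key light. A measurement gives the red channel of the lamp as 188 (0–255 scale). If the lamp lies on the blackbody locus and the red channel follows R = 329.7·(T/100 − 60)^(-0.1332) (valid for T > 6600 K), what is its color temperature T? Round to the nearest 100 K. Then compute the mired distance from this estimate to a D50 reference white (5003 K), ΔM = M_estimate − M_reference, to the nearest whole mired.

-122 mireds

(t − 60)^(-0.1332) = 188/329.7 = 0.57022.
t − 60 = 0.57022^(1/-0.1332) = 0.57022^(-7.508) = 67.848, so t = 127.848.
T = 100·t = 12785 K → 12800 K to the nearest 100 K.
M_estimate = 10⁶/12800 = 78.12; M_reference = 10⁶/5003 = 199.88.
ΔM = 78.12 − 199.88 = -121.76 → -122 mireds.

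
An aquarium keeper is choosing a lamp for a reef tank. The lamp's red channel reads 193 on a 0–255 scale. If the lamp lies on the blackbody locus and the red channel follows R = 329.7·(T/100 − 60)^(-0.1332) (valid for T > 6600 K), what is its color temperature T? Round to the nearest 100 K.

(t − 60)^(-0.1332) = 193/329.7 = 0.58538.
t − 60 = 0.58538^(1/-0.1332) = 0.58538^(-7.508) = 55.713, so t = 115.713.
T = 100·t = 11571 K → 11600 K to the nearest 100 K.

11600 K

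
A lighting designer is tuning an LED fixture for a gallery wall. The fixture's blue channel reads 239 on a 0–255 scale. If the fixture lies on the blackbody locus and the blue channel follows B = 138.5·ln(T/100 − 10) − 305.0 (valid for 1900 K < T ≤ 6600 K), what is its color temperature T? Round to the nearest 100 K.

ln(t − 10) = (239 + 305.0) / 138.5 = 3.9278.
t − 10 = e^3.9278 = 50.795, so t = 60.795.
T = 100·t = 6079 K → 6100 K to the nearest 100 K.

6100 K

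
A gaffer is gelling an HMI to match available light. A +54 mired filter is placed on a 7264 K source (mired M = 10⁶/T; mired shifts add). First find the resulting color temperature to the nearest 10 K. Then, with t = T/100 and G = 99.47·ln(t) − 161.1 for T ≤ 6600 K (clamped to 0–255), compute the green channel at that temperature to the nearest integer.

M_in = 10⁶/7264 = 137.67; M_out = 137.67 + (+54) = 191.67.
T_out = 10⁶/191.67 = 5217.4 K → 5220 K; t = 52.2.
G = 99.47·ln 52.2 − 161.1 = 99.47·3.9551 − 161.1 = 232.312.
Rounded: 232.

232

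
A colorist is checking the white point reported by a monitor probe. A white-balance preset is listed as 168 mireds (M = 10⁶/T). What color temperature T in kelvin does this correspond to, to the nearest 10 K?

5950 K

T = 10⁶ / 168 = 5952.38 K → 5950 K.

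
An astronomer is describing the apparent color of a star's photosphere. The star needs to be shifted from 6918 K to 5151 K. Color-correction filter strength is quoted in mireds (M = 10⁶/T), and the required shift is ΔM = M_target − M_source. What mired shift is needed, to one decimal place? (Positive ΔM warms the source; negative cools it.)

+49.6 mireds

M_source = 10⁶/6918 = 144.550; M_target = 10⁶/5151 = 194.137.
ΔM = 194.137 − 144.550 = 49.587 → +49.6 mireds, a warming shift.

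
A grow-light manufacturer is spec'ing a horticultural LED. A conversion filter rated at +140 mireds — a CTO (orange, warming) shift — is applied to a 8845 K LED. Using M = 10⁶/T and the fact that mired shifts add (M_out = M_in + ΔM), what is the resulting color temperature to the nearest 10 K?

M_in = 10⁶/8845 = 113.06 mireds.
M_out = 113.06 + (+140) = 253.06 mireds.
T_out = 10⁶/253.06 = 3951.7 K → 3950 K.

3950 K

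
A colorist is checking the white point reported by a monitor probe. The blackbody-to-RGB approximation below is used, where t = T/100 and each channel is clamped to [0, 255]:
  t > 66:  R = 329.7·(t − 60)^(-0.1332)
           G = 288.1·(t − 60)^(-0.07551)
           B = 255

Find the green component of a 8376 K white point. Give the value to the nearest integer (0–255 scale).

227

t = 8376/100 = 83.76; the t > 66 branch applies.
G = 288.1·(83.76 − 60)^(-0.07551) = 288.1·23.76^(-0.07551) = 288.1·0.78724 = 226.805.
Rounded: 227.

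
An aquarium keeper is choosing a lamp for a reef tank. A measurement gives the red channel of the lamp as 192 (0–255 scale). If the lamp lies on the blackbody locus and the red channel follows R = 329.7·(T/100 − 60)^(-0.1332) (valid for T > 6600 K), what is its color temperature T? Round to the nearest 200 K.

11800 K

(t − 60)^(-0.1332) = 192/329.7 = 0.58235.
t − 60 = 0.58235^(1/-0.1332) = 0.58235^(-7.508) = 57.929, so t = 117.929.
T = 100·t = 11793 K → 11800 K to the nearest 200 K.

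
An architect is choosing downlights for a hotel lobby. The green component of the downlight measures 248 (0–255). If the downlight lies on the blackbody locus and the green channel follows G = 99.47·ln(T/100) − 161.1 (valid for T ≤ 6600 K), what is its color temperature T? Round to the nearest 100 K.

6100 K

ln t = (248 + 161.1) / 99.47 = 4.1128.
t = e^4.1128 = 61.117.
T = 100·t = 6112 K → 6100 K to the nearest 100 K.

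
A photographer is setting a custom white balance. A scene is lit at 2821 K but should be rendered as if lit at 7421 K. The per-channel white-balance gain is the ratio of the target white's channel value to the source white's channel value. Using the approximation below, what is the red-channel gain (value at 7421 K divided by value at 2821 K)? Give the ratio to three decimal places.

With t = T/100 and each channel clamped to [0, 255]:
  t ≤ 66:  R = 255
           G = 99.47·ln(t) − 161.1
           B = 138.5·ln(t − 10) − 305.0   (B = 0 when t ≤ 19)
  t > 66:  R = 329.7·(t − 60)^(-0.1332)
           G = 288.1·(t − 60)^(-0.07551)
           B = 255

At 2821 K (t = 28.21):
  R = 255 by definition for t ≤ 66.
At 7421 K (t = 74.21):
  R = 329.7·(74.21 − 60)^(-0.1332) = 329.7·14.21^(-0.1332) = 329.7·0.70222 = 231.523.
Gain = 231.523 / 255.000 = 0.9079 → 0.908.

0.908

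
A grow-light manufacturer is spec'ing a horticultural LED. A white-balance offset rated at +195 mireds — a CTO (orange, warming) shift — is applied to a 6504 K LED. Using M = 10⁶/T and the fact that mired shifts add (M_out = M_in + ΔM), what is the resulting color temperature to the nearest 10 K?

M_in = 10⁶/6504 = 153.75 mireds.
M_out = 153.75 + (+195) = 348.75 mireds.
T_out = 10⁶/348.75 = 2867.4 K → 2870 K.

2870 K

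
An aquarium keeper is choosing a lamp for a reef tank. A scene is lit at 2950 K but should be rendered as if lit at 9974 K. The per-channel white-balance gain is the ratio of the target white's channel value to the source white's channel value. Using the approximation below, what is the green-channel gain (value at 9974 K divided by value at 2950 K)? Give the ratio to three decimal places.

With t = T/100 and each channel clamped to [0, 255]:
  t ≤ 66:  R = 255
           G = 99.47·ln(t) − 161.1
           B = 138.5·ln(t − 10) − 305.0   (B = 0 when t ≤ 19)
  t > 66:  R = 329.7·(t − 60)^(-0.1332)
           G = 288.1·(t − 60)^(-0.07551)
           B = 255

At 2950 K (t = 29.5):
  G = 99.47·ln 29.5 − 161.1 = 99.47·3.3844 − 161.1 = 175.545.
At 9974 K (t = 99.74):
  G = 288.1·(99.74 − 60)^(-0.07551) = 288.1·39.74^(-0.07551) = 288.1·0.75726 = 218.165.
Gain = 218.165 / 175.545 = 1.2428 → 1.243.

1.243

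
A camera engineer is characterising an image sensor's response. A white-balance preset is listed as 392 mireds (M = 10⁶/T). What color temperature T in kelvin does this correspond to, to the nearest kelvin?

T = 10⁶ / 392 = 2551.02 K → 2551 K.

2551 K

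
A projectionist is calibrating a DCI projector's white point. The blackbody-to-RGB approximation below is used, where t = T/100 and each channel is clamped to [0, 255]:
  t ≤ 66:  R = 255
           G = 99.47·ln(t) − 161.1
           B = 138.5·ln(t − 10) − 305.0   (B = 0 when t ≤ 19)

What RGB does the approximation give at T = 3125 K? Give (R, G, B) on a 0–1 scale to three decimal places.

t = 3125/100 = 31.25; the t ≤ 66 branch applies.
R = 255 by definition for t ≤ 66.
G = 99.47·ln 31.25 − 161.1 = 99.47·3.4420 − 161.1 = 181.278.
B = 138.5·ln(31.25 − 10) − 305.0 = 138.5·ln 21.25 − 305.0 = 138.5·3.0564 − 305.0 = 118.305.
Dividing each by 255: (1.0000, 0.7109, 0.4639) → (1.000, 0.711, 0.464).

(1.000, 0.711, 0.464)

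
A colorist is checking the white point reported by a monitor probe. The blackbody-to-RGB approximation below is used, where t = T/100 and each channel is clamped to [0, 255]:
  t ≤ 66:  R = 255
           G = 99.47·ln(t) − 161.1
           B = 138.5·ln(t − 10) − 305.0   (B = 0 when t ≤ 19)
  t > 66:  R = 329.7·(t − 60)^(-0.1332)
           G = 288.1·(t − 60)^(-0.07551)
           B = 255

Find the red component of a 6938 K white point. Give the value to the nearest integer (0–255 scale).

t = 6938/100 = 69.38; the t > 66 branch applies.
R = 329.7·(69.38 − 60)^(-0.1332) = 329.7·9.38^(-0.1332) = 329.7·0.74217 = 244.693.
Rounded: 245.

245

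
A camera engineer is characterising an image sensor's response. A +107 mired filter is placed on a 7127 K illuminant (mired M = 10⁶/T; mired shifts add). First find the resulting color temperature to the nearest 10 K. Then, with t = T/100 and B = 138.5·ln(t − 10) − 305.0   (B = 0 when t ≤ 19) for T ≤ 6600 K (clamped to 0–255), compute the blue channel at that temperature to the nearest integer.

M_in = 10⁶/7127 = 140.31; M_out = 140.31 + (+107) = 247.31.
T_out = 10⁶/247.31 = 4043.5 K → 4040 K; t = 40.4.
B = 138.5·ln(40.4 − 10) − 305.0 = 138.5·ln 30.4 − 305.0 = 138.5·3.4144 − 305.0 = 167.900.
Rounded: 168.

168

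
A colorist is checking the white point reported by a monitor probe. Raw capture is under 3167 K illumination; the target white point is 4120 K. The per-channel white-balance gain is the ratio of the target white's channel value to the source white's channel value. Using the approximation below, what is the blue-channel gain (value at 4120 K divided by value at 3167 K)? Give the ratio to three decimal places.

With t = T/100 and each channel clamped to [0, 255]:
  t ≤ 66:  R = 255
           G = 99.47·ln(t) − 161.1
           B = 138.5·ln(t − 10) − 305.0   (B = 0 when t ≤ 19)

At 3167 K (t = 31.67):
  B = 138.5·ln(31.67 − 10) − 305.0 = 138.5·ln 21.67 − 305.0 = 138.5·3.0759 − 305.0 = 121.016.
At 4120 K (t = 41.2):
  B = 138.5·ln(41.2 − 10) − 305.0 = 138.5·ln 31.2 − 305.0 = 138.5·3.4404 − 305.0 = 171.498.
Gain = 171.498 / 121.016 = 1.4171 → 1.417.

1.417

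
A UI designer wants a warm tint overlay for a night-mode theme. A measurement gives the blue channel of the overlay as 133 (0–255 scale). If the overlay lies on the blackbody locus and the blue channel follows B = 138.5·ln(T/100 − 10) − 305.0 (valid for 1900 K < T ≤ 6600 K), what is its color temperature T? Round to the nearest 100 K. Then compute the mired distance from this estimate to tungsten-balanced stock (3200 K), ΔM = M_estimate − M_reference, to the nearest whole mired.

ln(t − 10) = (133 + 305.0) / 138.5 = 3.1625.
t − 10 = e^3.1625 = 23.629, so t = 33.629.
T = 100·t = 3363 K → 3400 K to the nearest 100 K.
M_estimate = 10⁶/3400 = 294.12; M_reference = 10⁶/3200 = 312.50.
ΔM = 294.12 − 312.50 = -18.38 → -18 mireds.

-18 mireds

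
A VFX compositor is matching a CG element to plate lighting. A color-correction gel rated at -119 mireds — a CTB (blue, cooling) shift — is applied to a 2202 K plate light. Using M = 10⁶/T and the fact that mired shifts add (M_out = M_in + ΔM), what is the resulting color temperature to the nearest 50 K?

M_in = 10⁶/2202 = 454.13 mireds.
M_out = 454.13 + (-119) = 335.13 mireds.
T_out = 10⁶/335.13 = 2983.9 K → 3000 K.

3000 K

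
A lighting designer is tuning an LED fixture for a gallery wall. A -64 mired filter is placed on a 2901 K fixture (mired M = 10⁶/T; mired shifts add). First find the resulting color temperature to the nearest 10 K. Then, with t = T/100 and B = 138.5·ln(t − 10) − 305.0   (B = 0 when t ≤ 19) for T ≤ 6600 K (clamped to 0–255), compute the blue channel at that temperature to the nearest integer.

M_in = 10⁶/2901 = 344.71; M_out = 344.71 + (-64) = 280.71.
T_out = 10⁶/280.71 = 3562.4 K → 3560 K; t = 35.6.
B = 138.5·ln(35.6 − 10) − 305.0 = 138.5·ln 25.6 − 305.0 = 138.5·3.2426 − 305.0 = 144.099.
Rounded: 144.

144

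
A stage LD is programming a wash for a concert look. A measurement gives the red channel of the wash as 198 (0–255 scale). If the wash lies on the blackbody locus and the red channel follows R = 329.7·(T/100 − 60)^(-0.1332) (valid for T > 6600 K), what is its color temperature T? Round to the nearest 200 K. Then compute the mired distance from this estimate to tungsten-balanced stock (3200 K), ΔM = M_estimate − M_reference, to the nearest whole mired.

-218 mireds

(t − 60)^(-0.1332) = 198/329.7 = 0.60055.
t − 60 = 0.60055^(1/-0.1332) = 0.60055^(-7.508) = 45.980, so t = 105.980.
T = 100·t = 10598 K → 10600 K to the nearest 200 K.
M_estimate = 10⁶/10600 = 94.34; M_reference = 10⁶/3200 = 312.50.
ΔM = 94.34 − 312.50 = -218.16 → -218 mireds.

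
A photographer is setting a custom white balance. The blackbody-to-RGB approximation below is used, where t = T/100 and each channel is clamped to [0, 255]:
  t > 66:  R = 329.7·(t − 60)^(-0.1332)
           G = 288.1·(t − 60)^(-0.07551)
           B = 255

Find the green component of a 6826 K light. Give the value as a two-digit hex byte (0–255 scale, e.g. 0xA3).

t = 6826/100 = 68.26; the t > 66 branch applies.
G = 288.1·(68.26 − 60)^(-0.07551) = 288.1·8.26^(-0.07551) = 288.1·0.85263 = 245.642.
Rounded: 246; in hex, 0xF6.

0xF6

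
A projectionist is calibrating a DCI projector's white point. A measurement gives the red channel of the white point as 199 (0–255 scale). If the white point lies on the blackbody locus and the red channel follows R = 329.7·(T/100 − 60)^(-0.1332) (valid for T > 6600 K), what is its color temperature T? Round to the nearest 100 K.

(t − 60)^(-0.1332) = 199/329.7 = 0.60358.
t − 60 = 0.60358^(1/-0.1332) = 0.60358^(-7.508) = 44.273, so t = 104.273.
T = 100·t = 10427 K → 10400 K to the nearest 100 K.

10400 K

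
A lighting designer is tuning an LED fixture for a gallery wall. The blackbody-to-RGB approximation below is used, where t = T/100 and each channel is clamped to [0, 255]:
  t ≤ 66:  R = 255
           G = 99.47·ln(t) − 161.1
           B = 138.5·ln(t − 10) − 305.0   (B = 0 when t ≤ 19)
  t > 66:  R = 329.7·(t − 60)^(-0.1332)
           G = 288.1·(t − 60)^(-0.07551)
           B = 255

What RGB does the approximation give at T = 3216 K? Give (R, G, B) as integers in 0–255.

t = 3216/100 = 32.16; the t ≤ 66 branch applies.
R = 255 by definition for t ≤ 66.
G = 99.47·ln 32.16 − 161.1 = 99.47·3.4707 − 161.1 = 184.133.
B = 138.5·ln(32.16 − 10) − 305.0 = 138.5·ln 22.16 − 305.0 = 138.5·3.0983 − 305.0 = 124.113.
Rounded: (255, 184, 124).

(255, 184, 124)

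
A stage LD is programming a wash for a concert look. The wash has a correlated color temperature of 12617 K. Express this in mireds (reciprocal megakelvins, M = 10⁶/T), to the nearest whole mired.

79 mireds

M = 10⁶ / 12617 = 79.258 → 79 mireds.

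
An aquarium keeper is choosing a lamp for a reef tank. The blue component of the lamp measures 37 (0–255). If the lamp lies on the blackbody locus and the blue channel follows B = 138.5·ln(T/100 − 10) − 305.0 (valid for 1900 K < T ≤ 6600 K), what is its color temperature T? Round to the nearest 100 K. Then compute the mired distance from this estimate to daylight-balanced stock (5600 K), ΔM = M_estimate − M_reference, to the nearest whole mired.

ln(t − 10) = (37 + 305.0) / 138.5 = 2.4693.
t − 10 = e^2.4693 = 11.814, so t = 21.814.
T = 100·t = 2181 K → 2200 K to the nearest 100 K.
M_estimate = 10⁶/2200 = 454.55; M_reference = 10⁶/5600 = 178.57.
ΔM = 454.55 − 178.57 = 275.97 → +276 mireds.

+276 mireds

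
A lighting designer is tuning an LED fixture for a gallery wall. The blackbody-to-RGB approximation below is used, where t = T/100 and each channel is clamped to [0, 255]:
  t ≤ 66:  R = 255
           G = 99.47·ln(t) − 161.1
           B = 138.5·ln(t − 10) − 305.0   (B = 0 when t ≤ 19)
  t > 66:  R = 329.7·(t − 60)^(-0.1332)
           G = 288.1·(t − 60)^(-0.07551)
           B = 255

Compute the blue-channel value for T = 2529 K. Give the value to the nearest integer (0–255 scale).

t = 2529/100 = 25.29; the t ≤ 66 branch applies.
B = 138.5·ln(25.29 − 10) − 305.0 = 138.5·ln 15.29 − 305.0 = 138.5·2.7272 − 305.0 = 72.717.
Rounded: 73.

73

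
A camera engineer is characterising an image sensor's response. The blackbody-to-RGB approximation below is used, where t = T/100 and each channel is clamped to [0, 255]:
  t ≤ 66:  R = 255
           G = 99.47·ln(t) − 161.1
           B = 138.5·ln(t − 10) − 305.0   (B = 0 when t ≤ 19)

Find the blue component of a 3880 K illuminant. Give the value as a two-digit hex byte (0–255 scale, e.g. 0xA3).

0xA0

t = 3880/100 = 38.8; the t ≤ 66 branch applies.
B = 138.5·ln(38.8 − 10) − 305.0 = 138.5·ln 28.8 − 305.0 = 138.5·3.3604 − 305.0 = 160.412.
Rounded: 160; in hex, 0xA0.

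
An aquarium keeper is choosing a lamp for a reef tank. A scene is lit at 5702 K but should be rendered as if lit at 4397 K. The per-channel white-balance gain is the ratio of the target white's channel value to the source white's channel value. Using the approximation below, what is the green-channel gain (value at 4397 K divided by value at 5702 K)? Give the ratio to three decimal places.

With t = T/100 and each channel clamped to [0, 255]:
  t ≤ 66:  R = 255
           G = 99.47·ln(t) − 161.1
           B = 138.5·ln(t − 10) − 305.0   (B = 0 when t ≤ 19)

0.893

At 5702 K (t = 57.02):
  G = 99.47·ln 57.02 − 161.1 = 99.47·4.0434 − 161.1 = 241.097.
At 4397 K (t = 43.97):
  G = 99.47·ln 43.97 − 161.1 = 99.47·3.7835 − 161.1 = 215.245.
Gain = 215.245 / 241.097 = 0.8928 → 0.893.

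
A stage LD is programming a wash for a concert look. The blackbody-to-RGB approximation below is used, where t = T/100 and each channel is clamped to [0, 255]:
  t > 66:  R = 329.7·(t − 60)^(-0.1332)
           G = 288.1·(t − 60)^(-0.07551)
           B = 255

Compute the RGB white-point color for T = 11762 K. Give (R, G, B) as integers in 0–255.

t = 11762/100 = 117.62; the t > 66 branch applies.
R = 329.7·(117.62 − 60)^(-0.1332) = 329.7·57.62^(-0.1332) = 329.7·0.58276 = 192.137.
G = 288.1·(117.62 − 60)^(-0.07551) = 288.1·57.62^(-0.07551) = 288.1·0.73631 = 212.130.
B = 255 by definition for t > 66.
Rounded: (192, 212, 255).

(192, 212, 255)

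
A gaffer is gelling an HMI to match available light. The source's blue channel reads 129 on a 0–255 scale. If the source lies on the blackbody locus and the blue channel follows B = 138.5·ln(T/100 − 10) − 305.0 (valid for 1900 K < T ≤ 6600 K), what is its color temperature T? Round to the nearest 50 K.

ln(t − 10) = (129 + 305.0) / 138.5 = 3.1336.
t − 10 = e^3.1336 = 22.956, so t = 32.956.
T = 100·t = 3296 K → 3300 K to the nearest 50 K.

3300 K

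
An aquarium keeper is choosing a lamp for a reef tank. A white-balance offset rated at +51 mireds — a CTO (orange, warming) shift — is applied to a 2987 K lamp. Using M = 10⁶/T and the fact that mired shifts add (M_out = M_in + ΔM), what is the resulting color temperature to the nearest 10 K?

2590 K

M_in = 10⁶/2987 = 334.78 mireds.
M_out = 334.78 + (+51) = 385.78 mireds.
T_out = 10⁶/385.78 = 2592.1 K → 2590 K.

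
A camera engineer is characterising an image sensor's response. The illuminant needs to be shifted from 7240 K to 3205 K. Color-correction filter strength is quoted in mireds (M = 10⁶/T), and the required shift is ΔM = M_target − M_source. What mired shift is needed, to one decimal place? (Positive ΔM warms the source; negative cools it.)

+173.9 mireds

M_source = 10⁶/7240 = 138.122; M_target = 10⁶/3205 = 312.012.
ΔM = 312.012 − 138.122 = 173.891 → +173.9 mireds, a warming shift.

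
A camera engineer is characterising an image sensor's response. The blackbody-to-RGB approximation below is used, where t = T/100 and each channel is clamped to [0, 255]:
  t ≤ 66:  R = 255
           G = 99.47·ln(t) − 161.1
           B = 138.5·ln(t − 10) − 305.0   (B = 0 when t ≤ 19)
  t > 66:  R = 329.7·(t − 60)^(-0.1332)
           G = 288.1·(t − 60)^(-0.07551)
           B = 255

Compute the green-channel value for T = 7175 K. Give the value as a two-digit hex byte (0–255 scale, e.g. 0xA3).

t = 7175/100 = 71.75; the t > 66 branch applies.
G = 288.1·(71.75 − 60)^(-0.07551) = 288.1·11.75^(-0.07551) = 288.1·0.83024 = 239.191.
Rounded: 239; in hex, 0xEF.

0xEF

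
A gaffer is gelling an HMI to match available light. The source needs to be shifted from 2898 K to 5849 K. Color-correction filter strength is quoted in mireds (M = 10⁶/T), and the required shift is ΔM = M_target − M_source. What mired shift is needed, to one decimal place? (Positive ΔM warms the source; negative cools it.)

M_source = 10⁶/2898 = 345.066; M_target = 10⁶/5849 = 170.969.
ΔM = 170.969 − 345.066 = -174.096 → -174.1 mireds, a cooling shift.

-174.1 mireds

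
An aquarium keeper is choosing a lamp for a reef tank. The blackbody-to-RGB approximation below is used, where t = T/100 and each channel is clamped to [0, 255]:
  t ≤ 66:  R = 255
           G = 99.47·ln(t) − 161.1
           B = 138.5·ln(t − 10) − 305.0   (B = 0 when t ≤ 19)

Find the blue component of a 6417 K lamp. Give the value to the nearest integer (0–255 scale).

t = 6417/100 = 64.17; the t ≤ 66 branch applies.
B = 138.5·ln(64.17 − 10) − 305.0 = 138.5·ln 54.17 − 305.0 = 138.5·3.9921 − 305.0 = 247.910.
Rounded: 248.

248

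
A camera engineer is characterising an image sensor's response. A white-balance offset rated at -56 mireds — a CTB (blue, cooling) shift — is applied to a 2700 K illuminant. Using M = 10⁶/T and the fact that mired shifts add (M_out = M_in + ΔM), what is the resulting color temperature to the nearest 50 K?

3200 K

M_in = 10⁶/2700 = 370.37 mireds.
M_out = 370.37 + (-56) = 314.37 mireds.
T_out = 10⁶/314.37 = 3181.0 K → 3200 K.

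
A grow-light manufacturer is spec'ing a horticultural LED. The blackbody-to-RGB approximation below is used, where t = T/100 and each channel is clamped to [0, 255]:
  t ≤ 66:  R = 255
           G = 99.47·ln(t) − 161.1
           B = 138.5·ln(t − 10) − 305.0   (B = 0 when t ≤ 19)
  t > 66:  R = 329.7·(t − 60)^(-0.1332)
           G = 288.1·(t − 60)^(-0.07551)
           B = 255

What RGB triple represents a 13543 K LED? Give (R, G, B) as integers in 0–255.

(185, 208, 255)

t = 13543/100 = 135.43; the t > 66 branch applies.
R = 329.7·(135.43 − 60)^(-0.1332) = 329.7·75.43^(-0.1332) = 329.7·0.56223 = 185.366.
G = 288.1·(135.43 − 60)^(-0.07551) = 288.1·75.43^(-0.07551) = 288.1·0.72148 = 207.860.
B = 255 by definition for t > 66.
Rounded: (185, 208, 255).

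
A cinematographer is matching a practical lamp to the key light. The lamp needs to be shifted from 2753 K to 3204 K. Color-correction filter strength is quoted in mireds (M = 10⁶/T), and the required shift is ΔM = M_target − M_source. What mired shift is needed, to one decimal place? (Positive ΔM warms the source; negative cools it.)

-51.1 mireds

M_source = 10⁶/2753 = 363.240; M_target = 10⁶/3204 = 312.110.
ΔM = 312.110 − 363.240 = -51.130 → -51.1 mireds, a cooling shift.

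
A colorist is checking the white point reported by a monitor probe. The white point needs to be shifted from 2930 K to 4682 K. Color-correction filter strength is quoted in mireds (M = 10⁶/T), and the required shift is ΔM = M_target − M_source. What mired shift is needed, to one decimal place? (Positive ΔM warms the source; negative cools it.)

-127.7 mireds

M_source = 10⁶/2930 = 341.297; M_target = 10⁶/4682 = 213.584.
ΔM = 213.584 − 341.297 = -127.713 → -127.7 mireds, a cooling shift.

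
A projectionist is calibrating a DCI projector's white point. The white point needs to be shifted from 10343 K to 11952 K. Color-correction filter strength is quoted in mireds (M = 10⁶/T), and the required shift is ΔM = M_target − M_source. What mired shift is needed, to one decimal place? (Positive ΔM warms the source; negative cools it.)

-13.0 mireds

M_source = 10⁶/10343 = 96.684; M_target = 10⁶/11952 = 83.668.
ΔM = 83.668 − 96.684 = -13.016 → -13.0 mireds, a cooling shift.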